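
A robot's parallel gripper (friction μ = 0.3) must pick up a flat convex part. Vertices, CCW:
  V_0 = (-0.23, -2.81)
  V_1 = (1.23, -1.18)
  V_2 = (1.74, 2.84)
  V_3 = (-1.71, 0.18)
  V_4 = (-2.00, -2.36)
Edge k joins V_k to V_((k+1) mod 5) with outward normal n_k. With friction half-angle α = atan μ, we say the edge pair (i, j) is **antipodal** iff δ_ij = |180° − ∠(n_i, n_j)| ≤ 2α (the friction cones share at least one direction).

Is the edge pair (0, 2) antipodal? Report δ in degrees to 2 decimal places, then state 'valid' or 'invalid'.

α = atan 0.3 = 16.70°;  2α = 33.40°
edge 0: e_0 = (+1.46, +1.63);  n_0 = (+0.7449, -0.6672)
edge 2: e_2 = (-3.45, -2.66);  n_2 = (-0.6106, +0.7919)
∠(n_0, n_2) = 169.48°
δ = |180° − 169.48°| = 10.52°
10.52° ≤ 2α = 33.40°  →  valid

δ = 10.52°, valid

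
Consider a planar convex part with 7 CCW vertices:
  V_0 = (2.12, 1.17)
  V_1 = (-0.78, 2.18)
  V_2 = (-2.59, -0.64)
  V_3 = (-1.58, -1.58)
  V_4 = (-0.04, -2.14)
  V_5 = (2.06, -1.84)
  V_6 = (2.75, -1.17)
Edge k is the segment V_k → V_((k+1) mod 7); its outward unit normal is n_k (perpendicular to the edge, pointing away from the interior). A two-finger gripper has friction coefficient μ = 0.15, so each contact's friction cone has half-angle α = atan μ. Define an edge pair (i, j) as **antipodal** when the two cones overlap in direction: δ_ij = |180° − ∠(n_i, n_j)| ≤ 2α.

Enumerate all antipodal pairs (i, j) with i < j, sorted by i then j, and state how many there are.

α = atan 0.15 = 8.53°;  2α = 17.06°
n_0 = (+0.3289, +0.9444)
n_1 = (-0.8416, +0.5402)
n_2 = (-0.6813, -0.7320)
n_3 = (-0.3417, -0.9398)
n_4 = (+0.1414, -0.9899)
n_5 = (+0.6966, -0.7174)
n_6 = (+0.9656, +0.2600)
  (0,1): δ = 103.49°  ·
  (0,2): δ = 23.74°  ·
  (0,3): δ = 0.78°  ✓
  (0,4): δ = 27.33°  ·
  (0,5): δ = 63.36°  ·
  (0,6): δ = 124.27°  ·
  (1,2): δ = 100.25°  ·
  (1,3): δ = 77.29°  ·
  (1,4): δ = 49.18°  ·
  (1,5): δ = 13.15°  ✓
  (1,6): δ = 47.76°  ·
  (2,3): δ = 157.04°  ·
  (2,4): δ = 128.93°  ·
  (2,5): δ = 92.90°  ·
  (2,6): δ = 31.99°  ·
  (3,4): δ = 151.89°  ·
  (3,5): δ = 115.86°  ·
  (3,6): δ = 54.95°  ·
  (4,5): δ = 143.97°  ·
  (4,6): δ = 83.06°  ·
  (5,6): δ = 119.09°  ·
antipodal pairs: 2

count = 2; pairs: (0,3), (1,5)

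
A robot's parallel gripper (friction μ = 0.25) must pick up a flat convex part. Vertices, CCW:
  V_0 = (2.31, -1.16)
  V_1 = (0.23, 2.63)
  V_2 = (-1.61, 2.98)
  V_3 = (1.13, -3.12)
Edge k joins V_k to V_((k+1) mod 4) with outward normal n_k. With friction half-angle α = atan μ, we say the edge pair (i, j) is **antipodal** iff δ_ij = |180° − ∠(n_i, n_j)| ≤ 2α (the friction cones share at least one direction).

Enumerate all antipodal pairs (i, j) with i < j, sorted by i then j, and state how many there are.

count = 1; pairs: (0,2)

α = atan 0.25 = 14.04°;  2α = 28.07°
n_0 = (+0.8767, +0.4811)
n_1 = (+0.1869, +0.9824)
n_2 = (-0.9122, -0.4097)
n_3 = (+0.8567, -0.5158)
  (0,1): δ = 129.53°  ·
  (0,2): δ = 4.57°  ✓
  (0,3): δ = 120.19°  ·
  (1,2): δ = 55.04°  ·
  (1,3): δ = 69.72°  ·
  (2,3): δ = 55.24°  ·
antipodal pairs: 1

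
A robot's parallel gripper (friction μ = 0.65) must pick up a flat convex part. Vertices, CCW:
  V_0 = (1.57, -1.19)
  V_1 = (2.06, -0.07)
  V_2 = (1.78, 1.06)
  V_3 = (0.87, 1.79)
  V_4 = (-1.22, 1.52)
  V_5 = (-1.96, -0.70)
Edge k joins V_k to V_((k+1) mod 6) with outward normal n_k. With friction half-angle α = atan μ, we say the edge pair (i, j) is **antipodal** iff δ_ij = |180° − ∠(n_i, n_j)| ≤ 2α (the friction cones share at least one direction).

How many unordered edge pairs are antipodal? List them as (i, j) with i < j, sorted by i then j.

α = atan 0.65 = 33.02°;  2α = 66.05°
n_0 = (+0.9162, -0.4008)
n_1 = (+0.9706, +0.2405)
n_2 = (+0.6257, +0.7800)
n_3 = (-0.1281, +0.9918)
n_4 = (-0.9487, +0.3162)
n_5 = (-0.1375, -0.9905)
  (0,1): δ = 142.45°  ·
  (0,2): δ = 105.11°  ·
  (0,3): δ = 59.01°  ✓
  (0,4): δ = 5.19°  ✓
  (0,5): δ = 105.73°  ·
  (1,2): δ = 142.65°  ·
  (1,3): δ = 96.56°  ·
  (1,4): δ = 32.35°  ✓
  (1,5): δ = 68.18°  ·
  (2,3): δ = 133.90°  ·
  (2,4): δ = 69.70°  ·
  (2,5): δ = 30.83°  ✓
  (3,4): δ = 115.80°  ·
  (3,5): δ = 15.26°  ✓
  (4,5): δ = 79.47°  ·
antipodal pairs: 5

count = 5; pairs: (0,3), (0,4), (1,4), (2,5), (3,5)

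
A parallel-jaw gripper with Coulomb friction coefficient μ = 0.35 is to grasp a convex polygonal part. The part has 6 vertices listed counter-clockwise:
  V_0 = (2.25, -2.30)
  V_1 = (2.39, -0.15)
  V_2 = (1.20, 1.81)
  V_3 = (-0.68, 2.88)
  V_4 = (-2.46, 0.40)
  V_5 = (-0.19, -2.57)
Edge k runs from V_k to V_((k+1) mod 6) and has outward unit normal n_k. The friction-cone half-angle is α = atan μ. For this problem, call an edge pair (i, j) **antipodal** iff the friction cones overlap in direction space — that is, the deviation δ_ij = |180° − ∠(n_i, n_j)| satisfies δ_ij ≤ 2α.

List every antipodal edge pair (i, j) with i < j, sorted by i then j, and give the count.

α = atan 0.35 = 19.29°;  2α = 38.58°
n_0 = (+0.9979, -0.0650)
n_1 = (+0.8548, +0.5190)
n_2 = (+0.4946, +0.8691)
n_3 = (-0.8124, +0.5831)
n_4 = (-0.7945, -0.6073)
n_5 = (+0.1100, -0.9939)
  (0,1): δ = 145.01°  ·
  (0,2): δ = 115.92°  ·
  (0,3): δ = 31.94°  ✓
  (0,4): δ = 41.12°  ·
  (0,5): δ = 100.04°  ·
  (1,2): δ = 150.91°  ·
  (1,3): δ = 66.93°  ·
  (1,4): δ = 6.13°  ✓
  (1,5): δ = 65.05°  ·
  (2,3): δ = 96.02°  ·
  (2,4): δ = 22.96°  ✓
  (2,5): δ = 35.96°  ✓
  (3,4): δ = 106.94°  ·
  (3,5): δ = 48.02°  ·
  (4,5): δ = 121.08°  ·
antipodal pairs: 4

count = 4; pairs: (0,3), (1,4), (2,4), (2,5)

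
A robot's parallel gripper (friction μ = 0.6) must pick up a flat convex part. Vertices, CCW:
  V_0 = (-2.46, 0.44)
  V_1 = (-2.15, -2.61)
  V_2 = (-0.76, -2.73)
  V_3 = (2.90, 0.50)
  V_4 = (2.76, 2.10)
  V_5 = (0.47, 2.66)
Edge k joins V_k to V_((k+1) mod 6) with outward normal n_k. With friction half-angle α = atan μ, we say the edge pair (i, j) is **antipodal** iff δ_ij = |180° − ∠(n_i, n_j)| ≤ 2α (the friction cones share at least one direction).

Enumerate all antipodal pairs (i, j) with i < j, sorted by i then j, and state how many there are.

α = atan 0.6 = 30.96°;  2α = 61.93°
n_0 = (-0.9949, -0.1011)
n_1 = (-0.0860, -0.9963)
n_2 = (+0.6617, -0.7498)
n_3 = (+0.9962, +0.0872)
n_4 = (+0.2375, +0.9714)
n_5 = (-0.6039, +0.7971)
  (0,1): δ = 100.74°  ·
  (0,2): δ = 54.37°  ✓
  (0,3): δ = 0.80°  ✓
  (0,4): δ = 70.45°  ·
  (0,5): δ = 121.35°  ·
  (1,2): δ = 133.64°  ·
  (1,3): δ = 80.07°  ·
  (1,4): δ = 8.81°  ✓
  (1,5): δ = 42.08°  ✓
  (2,3): δ = 126.43°  ·
  (2,4): δ = 55.17°  ✓
  (2,5): δ = 4.28°  ✓
  (3,4): δ = 108.74°  ·
  (3,5): δ = 57.85°  ✓
  (4,5): δ = 129.11°  ·
antipodal pairs: 7

count = 7; pairs: (0,2), (0,3), (1,4), (1,5), (2,4), (2,5), (3,5)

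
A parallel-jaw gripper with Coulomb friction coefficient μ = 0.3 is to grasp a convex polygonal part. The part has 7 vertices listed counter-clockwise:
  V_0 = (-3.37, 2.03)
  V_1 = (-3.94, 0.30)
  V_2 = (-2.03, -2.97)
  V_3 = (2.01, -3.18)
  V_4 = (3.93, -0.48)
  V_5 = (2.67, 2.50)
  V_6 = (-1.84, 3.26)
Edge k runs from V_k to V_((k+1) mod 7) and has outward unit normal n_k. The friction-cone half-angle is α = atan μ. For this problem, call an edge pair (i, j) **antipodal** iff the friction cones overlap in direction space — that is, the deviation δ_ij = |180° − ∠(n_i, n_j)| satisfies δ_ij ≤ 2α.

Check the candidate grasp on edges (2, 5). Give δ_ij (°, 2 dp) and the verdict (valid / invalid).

δ = 6.59°, valid

α = atan 0.3 = 16.70°;  2α = 33.40°
edge 2: e_2 = (+4.04, -0.21);  n_2 = (-0.0519, -0.9987)
edge 5: e_5 = (-4.51, +0.76);  n_5 = (+0.1662, +0.9861)
∠(n_2, n_5) = 173.41°
δ = |180° − 173.41°| = 6.59°
6.59° ≤ 2α = 33.40°  →  valid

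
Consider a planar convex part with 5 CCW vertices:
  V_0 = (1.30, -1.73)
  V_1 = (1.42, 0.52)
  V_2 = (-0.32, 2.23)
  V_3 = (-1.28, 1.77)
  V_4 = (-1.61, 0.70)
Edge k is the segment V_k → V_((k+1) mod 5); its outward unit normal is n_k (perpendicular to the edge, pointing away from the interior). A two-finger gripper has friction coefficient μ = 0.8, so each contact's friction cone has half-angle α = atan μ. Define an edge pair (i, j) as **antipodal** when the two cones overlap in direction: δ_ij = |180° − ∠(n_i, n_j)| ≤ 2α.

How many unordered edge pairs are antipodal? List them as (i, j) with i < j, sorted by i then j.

α = atan 0.8 = 38.66°;  2α = 77.32°
n_0 = (+0.9986, -0.0533)
n_1 = (+0.7009, +0.7132)
n_2 = (-0.4321, +0.9018)
n_3 = (-0.9556, +0.2947)
n_4 = (-0.6410, -0.7676)
  (0,1): δ = 131.45°  ·
  (0,2): δ = 61.34°  ✓
  (0,3): δ = 14.09°  ✓
  (0,4): δ = 53.19°  ✓
  (1,2): δ = 109.90°  ·
  (1,3): δ = 62.64°  ✓
  (1,4): δ = 4.64°  ✓
  (2,3): δ = 132.74°  ·
  (2,4): δ = 65.47°  ✓
  (3,4): δ = 112.72°  ·
antipodal pairs: 6

count = 6; pairs: (0,2), (0,3), (0,4), (1,3), (1,4), (2,4)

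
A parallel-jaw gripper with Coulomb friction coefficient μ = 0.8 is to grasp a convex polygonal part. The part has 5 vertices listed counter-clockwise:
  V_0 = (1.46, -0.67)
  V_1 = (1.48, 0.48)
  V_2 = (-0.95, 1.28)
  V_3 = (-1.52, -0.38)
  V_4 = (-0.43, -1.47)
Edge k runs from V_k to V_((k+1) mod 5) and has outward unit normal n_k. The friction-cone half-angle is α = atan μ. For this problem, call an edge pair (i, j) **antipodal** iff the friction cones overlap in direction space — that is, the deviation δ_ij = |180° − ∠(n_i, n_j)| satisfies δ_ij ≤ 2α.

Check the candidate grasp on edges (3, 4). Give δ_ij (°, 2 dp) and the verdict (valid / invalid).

α = atan 0.8 = 38.66°;  2α = 77.32°
edge 3: e_3 = (+1.09, -1.09);  n_3 = (-0.7071, -0.7071)
edge 4: e_4 = (+1.89, +0.80);  n_4 = (+0.3898, -0.9209)
∠(n_3, n_4) = 67.94°
δ = |180° − 67.94°| = 112.06°
112.06° > 2α = 77.32°  →  invalid

δ = 112.06°, invalid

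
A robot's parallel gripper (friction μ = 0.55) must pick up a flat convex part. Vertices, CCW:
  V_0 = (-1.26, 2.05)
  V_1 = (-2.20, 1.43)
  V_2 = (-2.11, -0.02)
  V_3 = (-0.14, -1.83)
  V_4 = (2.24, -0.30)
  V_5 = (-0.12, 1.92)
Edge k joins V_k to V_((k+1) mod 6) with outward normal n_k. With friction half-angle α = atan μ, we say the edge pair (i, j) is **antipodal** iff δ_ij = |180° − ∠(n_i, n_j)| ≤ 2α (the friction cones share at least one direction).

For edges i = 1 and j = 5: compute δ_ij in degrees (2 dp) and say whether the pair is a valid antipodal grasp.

δ = 79.94°, invalid

α = atan 0.55 = 28.81°;  2α = 57.62°
edge 1: e_1 = (+0.09, -1.45);  n_1 = (-0.9981, -0.0619)
edge 5: e_5 = (-1.14, +0.13);  n_5 = (+0.1133, +0.9936)
∠(n_1, n_5) = 100.06°
δ = |180° − 100.06°| = 79.94°
79.94° > 2α = 57.62°  →  invalid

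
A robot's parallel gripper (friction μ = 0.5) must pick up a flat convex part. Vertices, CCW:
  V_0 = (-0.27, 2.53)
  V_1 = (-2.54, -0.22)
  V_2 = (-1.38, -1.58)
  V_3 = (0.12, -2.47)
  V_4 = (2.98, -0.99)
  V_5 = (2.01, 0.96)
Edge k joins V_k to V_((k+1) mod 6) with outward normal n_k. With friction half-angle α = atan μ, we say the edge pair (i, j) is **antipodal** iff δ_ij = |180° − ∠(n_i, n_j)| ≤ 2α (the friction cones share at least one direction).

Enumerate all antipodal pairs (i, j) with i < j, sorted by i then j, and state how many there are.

count = 5; pairs: (0,3), (1,4), (1,5), (2,4), (2,5)

α = atan 0.5 = 26.57°;  2α = 53.13°
n_0 = (-0.7712, +0.6366)
n_1 = (-0.7608, -0.6489)
n_2 = (-0.5103, -0.8600)
n_3 = (+0.4596, -0.8881)
n_4 = (+0.8953, +0.4454)
n_5 = (+0.5671, +0.8236)
  (0,1): δ = 100.00°  ·
  (0,2): δ = 81.14°  ·
  (0,3): δ = 23.10°  ✓
  (0,4): δ = 65.99°  ·
  (0,5): δ = 94.99°  ·
  (1,2): δ = 161.14°  ·
  (1,3): δ = 103.10°  ·
  (1,4): δ = 14.01°  ✓
  (1,5): δ = 14.99°  ✓
  (2,3): δ = 121.96°  ·
  (2,4): δ = 32.87°  ✓
  (2,5): δ = 3.87°  ✓
  (3,4): δ = 90.91°  ·
  (3,5): δ = 61.91°  ·
  (4,5): δ = 151.00°  ·
antipodal pairs: 5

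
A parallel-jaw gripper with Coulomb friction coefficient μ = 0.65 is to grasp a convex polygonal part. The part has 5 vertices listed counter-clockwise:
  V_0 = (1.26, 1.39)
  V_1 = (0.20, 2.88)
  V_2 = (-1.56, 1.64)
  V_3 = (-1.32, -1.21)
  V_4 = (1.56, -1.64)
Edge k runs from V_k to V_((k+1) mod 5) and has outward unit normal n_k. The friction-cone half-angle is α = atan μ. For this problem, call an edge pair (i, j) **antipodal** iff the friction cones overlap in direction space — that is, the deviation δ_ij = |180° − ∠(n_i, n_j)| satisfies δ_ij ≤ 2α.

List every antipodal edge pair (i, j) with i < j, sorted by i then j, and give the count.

α = atan 0.65 = 33.02°;  2α = 66.05°
n_0 = (+0.8148, +0.5797)
n_1 = (-0.5760, +0.8175)
n_2 = (-0.9965, -0.0839)
n_3 = (-0.1477, -0.9890)
n_4 = (+0.9951, +0.0985)
  (0,1): δ = 90.26°  ·
  (0,2): δ = 30.61°  ✓
  (0,3): δ = 46.08°  ✓
  (0,4): δ = 150.23°  ·
  (1,2): δ = 120.35°  ·
  (1,3): δ = 43.66°  ✓
  (1,4): δ = 60.49°  ✓
  (2,3): δ = 103.31°  ·
  (2,4): δ = 0.84°  ✓
  (3,4): δ = 75.85°  ·
antipodal pairs: 5

count = 5; pairs: (0,2), (0,3), (1,3), (1,4), (2,4)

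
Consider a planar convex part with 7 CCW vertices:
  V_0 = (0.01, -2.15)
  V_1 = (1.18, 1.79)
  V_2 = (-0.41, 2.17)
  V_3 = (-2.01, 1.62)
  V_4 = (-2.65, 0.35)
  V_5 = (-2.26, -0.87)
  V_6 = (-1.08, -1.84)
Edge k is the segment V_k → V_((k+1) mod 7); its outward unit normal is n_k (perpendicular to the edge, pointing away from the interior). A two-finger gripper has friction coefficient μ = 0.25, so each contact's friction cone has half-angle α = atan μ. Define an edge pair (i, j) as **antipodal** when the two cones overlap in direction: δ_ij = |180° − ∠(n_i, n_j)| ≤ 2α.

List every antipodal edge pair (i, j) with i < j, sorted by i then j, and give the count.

α = atan 0.25 = 14.04°;  2α = 28.07°
n_0 = (+0.9586, -0.2847)
n_1 = (+0.2324, +0.9726)
n_2 = (-0.3251, +0.9457)
n_3 = (-0.8930, +0.4500)
n_4 = (-0.9525, -0.3045)
n_5 = (-0.6350, -0.7725)
n_6 = (-0.2736, -0.9619)
  (0,1): δ = 86.90°  ·
  (0,2): δ = 54.49°  ·
  (0,3): δ = 10.21°  ✓
  (0,4): δ = 34.27°  ·
  (0,5): δ = 67.12°  ·
  (0,6): δ = 90.66°  ·
  (1,2): δ = 147.59°  ·
  (1,3): δ = 103.30°  ·
  (1,4): δ = 58.83°  ·
  (1,5): δ = 25.98°  ✓
  (1,6): δ = 2.43°  ✓
  (2,3): δ = 135.72°  ·
  (2,4): δ = 91.24°  ·
  (2,5): δ = 58.39°  ·
  (2,6): δ = 34.85°  ·
  (3,4): δ = 135.53°  ·
  (3,5): δ = 102.68°  ·
  (3,6): δ = 79.13°  ·
  (4,5): δ = 147.15°  ·
  (4,6): δ = 123.60°  ·
  (5,6): δ = 156.45°  ·
antipodal pairs: 3

count = 3; pairs: (0,3), (1,5), (1,6)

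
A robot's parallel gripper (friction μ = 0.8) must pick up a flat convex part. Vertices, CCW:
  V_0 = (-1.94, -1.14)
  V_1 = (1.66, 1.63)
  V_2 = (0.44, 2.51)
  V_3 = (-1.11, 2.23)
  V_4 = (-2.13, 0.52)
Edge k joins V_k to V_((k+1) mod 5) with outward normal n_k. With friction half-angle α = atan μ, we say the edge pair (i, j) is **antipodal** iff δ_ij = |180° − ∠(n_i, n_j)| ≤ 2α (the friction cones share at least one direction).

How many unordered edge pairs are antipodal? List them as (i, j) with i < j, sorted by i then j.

count = 5; pairs: (0,1), (0,2), (0,3), (0,4), (1,4)

α = atan 0.8 = 38.66°;  2α = 77.32°
n_0 = (+0.6098, -0.7925)
n_1 = (+0.5850, +0.8110)
n_2 = (-0.1778, +0.9841)
n_3 = (-0.8588, +0.5123)
n_4 = (-0.9935, -0.1137)
  (0,1): δ = 73.38°  ✓
  (0,2): δ = 27.34°  ✓
  (0,3): δ = 21.61°  ✓
  (0,4): δ = 58.95°  ✓
  (1,2): δ = 133.96°  ·
  (1,3): δ = 85.01°  ·
  (1,4): δ = 47.67°  ✓
  (2,3): δ = 131.06°  ·
  (2,4): δ = 93.71°  ·
  (3,4): δ = 142.65°  ·
antipodal pairs: 5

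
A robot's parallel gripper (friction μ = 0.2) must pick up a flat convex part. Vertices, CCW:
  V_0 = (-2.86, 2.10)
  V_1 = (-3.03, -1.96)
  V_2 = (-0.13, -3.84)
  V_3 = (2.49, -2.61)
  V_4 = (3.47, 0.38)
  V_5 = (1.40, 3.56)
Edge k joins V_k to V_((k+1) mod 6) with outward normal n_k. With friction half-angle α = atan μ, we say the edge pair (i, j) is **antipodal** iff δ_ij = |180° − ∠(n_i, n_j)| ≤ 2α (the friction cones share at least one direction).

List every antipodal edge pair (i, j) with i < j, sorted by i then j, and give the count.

count = 2; pairs: (0,3), (2,5)

α = atan 0.2 = 11.31°;  2α = 22.62°
n_0 = (-0.9991, +0.0418)
n_1 = (-0.5440, -0.8391)
n_2 = (+0.4250, -0.9052)
n_3 = (+0.9503, -0.3115)
n_4 = (+0.8381, +0.5455)
n_5 = (-0.3242, +0.9460)
  (0,1): δ = 120.56°  ·
  (0,2): δ = 62.45°  ·
  (0,3): δ = 15.75°  ✓
  (0,4): δ = 35.46°  ·
  (0,5): δ = 111.32°  ·
  (1,2): δ = 121.90°  ·
  (1,3): δ = 75.19°  ·
  (1,4): δ = 23.98°  ·
  (1,5): δ = 51.87°  ·
  (2,3): δ = 133.30°  ·
  (2,4): δ = 82.09°  ·
  (2,5): δ = 6.23°  ✓
  (3,4): δ = 128.79°  ·
  (3,5): δ = 52.94°  ·
  (4,5): δ = 104.14°  ·
antipodal pairs: 2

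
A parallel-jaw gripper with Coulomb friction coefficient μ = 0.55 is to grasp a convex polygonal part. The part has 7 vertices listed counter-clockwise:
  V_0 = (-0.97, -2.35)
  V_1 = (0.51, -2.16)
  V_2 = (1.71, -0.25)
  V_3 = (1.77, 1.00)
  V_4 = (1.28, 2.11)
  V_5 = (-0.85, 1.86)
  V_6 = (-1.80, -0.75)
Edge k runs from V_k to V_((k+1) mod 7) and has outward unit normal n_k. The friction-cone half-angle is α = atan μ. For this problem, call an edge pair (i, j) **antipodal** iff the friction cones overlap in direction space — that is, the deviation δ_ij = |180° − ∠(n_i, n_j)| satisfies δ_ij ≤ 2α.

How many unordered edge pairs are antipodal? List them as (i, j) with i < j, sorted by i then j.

α = atan 0.55 = 28.81°;  2α = 57.62°
n_0 = (+0.1273, -0.9919)
n_1 = (+0.8468, -0.5320)
n_2 = (+0.9988, -0.0479)
n_3 = (+0.9148, +0.4038)
n_4 = (-0.1166, +0.9932)
n_5 = (-0.9397, +0.3420)
n_6 = (-0.8877, -0.4605)
  (0,1): δ = 129.46°  ·
  (0,2): δ = 100.06°  ·
  (0,3): δ = 73.50°  ·
  (0,4): δ = 0.62°  ✓
  (0,5): δ = 62.68°  ·
  (0,6): δ = 110.10°  ·
  (1,2): δ = 150.61°  ·
  (1,3): δ = 124.04°  ·
  (1,4): δ = 51.17°  ✓
  (1,5): δ = 12.14°  ✓
  (1,6): δ = 59.56°  ·
  (2,3): δ = 153.43°  ·
  (2,4): δ = 80.56°  ·
  (2,5): δ = 17.25°  ✓
  (2,6): δ = 30.17°  ✓
  (3,4): δ = 107.12°  ·
  (3,5): δ = 43.82°  ✓
  (3,6): δ = 3.60°  ✓
  (4,5): δ = 116.69°  ·
  (4,6): δ = 69.28°  ·
  (5,6): δ = 132.58°  ·
antipodal pairs: 7

count = 7; pairs: (0,4), (1,4), (1,5), (2,5), (2,6), (3,5), (3,6)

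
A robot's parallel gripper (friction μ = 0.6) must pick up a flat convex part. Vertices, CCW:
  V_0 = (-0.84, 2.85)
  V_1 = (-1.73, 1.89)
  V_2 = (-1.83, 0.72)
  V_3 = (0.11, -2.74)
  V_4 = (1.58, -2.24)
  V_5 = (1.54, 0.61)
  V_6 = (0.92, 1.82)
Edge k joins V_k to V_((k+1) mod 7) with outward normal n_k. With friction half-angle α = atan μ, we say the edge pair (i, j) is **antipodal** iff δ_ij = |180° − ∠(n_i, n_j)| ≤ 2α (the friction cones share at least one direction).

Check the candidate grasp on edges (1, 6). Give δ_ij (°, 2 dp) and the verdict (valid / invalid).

α = atan 0.6 = 30.96°;  2α = 61.93°
edge 1: e_1 = (-0.10, -1.17);  n_1 = (-0.9964, +0.0852)
edge 6: e_6 = (-1.76, +1.03);  n_6 = (+0.5051, +0.8631)
∠(n_1, n_6) = 115.45°
δ = |180° − 115.45°| = 64.55°
64.55° > 2α = 61.93°  →  invalid

δ = 64.55°, invalid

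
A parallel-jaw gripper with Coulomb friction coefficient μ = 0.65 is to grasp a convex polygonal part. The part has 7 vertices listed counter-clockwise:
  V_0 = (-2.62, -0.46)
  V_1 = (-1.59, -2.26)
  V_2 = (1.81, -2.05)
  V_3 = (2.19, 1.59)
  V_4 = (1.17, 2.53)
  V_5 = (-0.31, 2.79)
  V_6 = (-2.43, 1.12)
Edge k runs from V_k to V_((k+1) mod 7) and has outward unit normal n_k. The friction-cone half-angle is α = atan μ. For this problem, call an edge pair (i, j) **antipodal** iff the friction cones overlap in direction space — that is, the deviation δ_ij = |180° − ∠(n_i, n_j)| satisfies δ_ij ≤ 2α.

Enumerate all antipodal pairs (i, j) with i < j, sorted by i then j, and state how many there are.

count = 9; pairs: (0,2), (0,3), (0,4), (1,3), (1,4), (1,5), (2,5), (2,6), (3,6)

α = atan 0.65 = 33.02°;  2α = 66.05°
n_0 = (-0.8679, -0.4967)
n_1 = (+0.0616, -0.9981)
n_2 = (+0.9946, -0.1038)
n_3 = (+0.6777, +0.7354)
n_4 = (+0.1730, +0.9849)
n_5 = (-0.6188, +0.7855)
n_6 = (-0.9928, +0.1194)
  (0,1): δ = 116.24°  ·
  (0,2): δ = 35.74°  ✓
  (0,3): δ = 17.56°  ✓
  (0,4): δ = 50.26°  ✓
  (0,5): δ = 98.45°  ·
  (0,6): δ = 143.36°  ·
  (1,2): δ = 99.49°  ·
  (1,3): δ = 46.20°  ✓
  (1,4): δ = 13.50°  ✓
  (1,5): δ = 34.69°  ✓
  (1,6): δ = 79.61°  ·
  (2,3): δ = 126.70°  ·
  (2,4): δ = 94.00°  ·
  (2,5): δ = 45.81°  ✓
  (2,6): δ = 0.90°  ✓
  (3,4): δ = 147.30°  ·
  (3,5): δ = 99.11°  ·
  (3,6): δ = 54.19°  ✓
  (4,5): δ = 131.81°  ·
  (4,6): δ = 86.89°  ·
  (5,6): δ = 135.09°  ·
antipodal pairs: 9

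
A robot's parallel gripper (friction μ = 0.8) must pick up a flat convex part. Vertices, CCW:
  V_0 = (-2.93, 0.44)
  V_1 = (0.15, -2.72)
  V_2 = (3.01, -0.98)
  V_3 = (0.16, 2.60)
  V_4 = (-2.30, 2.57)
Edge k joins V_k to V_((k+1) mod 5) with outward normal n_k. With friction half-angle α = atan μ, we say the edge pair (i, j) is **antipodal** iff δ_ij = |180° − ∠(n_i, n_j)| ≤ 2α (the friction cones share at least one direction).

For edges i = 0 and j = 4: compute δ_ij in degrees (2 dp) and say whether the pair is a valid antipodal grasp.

α = atan 0.8 = 38.66°;  2α = 77.32°
edge 0: e_0 = (+3.08, -3.16);  n_0 = (-0.7161, -0.6980)
edge 4: e_4 = (-0.63, -2.13);  n_4 = (-0.9589, +0.2836)
∠(n_0, n_4) = 60.74°
δ = |180° − 60.74°| = 119.26°
119.26° > 2α = 77.32°  →  invalid

δ = 119.26°, invalid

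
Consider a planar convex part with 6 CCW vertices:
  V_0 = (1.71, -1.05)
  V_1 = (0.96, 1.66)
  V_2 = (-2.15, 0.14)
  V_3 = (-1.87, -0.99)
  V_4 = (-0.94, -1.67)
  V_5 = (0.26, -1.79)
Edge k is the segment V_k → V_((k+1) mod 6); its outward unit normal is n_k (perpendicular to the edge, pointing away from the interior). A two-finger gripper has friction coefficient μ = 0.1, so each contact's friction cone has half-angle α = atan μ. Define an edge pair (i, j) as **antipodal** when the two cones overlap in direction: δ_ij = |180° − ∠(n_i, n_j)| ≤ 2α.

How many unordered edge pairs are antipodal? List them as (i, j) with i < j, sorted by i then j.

count = 2; pairs: (0,2), (1,5)

α = atan 0.1 = 5.71°;  2α = 11.42°
n_0 = (+0.9638, +0.2667)
n_1 = (-0.4391, +0.8984)
n_2 = (-0.9706, -0.2405)
n_3 = (-0.5902, -0.8072)
n_4 = (-0.0995, -0.9950)
n_5 = (+0.4546, -0.8907)
  (0,1): δ = 79.42°  ·
  (0,2): δ = 1.55°  ✓
  (0,3): δ = 38.36°  ·
  (0,4): δ = 68.82°  ·
  (0,5): δ = 101.57°  ·
  (1,2): δ = 102.13°  ·
  (1,3): δ = 62.22°  ·
  (1,4): δ = 31.76°  ·
  (1,5): δ = 0.99°  ✓
  (2,3): δ = 140.09°  ·
  (2,4): δ = 109.63°  ·
  (2,5): δ = 76.88°  ·
  (3,4): δ = 149.54°  ·
  (3,5): δ = 116.79°  ·
  (4,5): δ = 147.25°  ·
antipodal pairs: 2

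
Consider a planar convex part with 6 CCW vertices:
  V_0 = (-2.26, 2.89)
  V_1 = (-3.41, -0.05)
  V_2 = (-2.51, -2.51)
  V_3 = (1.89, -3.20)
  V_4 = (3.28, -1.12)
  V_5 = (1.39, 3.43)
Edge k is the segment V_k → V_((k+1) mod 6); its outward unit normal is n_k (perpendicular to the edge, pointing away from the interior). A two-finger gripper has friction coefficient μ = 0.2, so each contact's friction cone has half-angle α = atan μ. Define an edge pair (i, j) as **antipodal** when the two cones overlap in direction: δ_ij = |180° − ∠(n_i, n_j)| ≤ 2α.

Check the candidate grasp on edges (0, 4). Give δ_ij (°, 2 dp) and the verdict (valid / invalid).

α = atan 0.2 = 11.31°;  2α = 22.62°
edge 0: e_0 = (-1.15, -2.94);  n_0 = (-0.9313, +0.3643)
edge 4: e_4 = (-1.89, +4.55);  n_4 = (+0.9235, +0.3836)
∠(n_0, n_4) = 136.08°
δ = |180° − 136.08°| = 43.92°
43.92° > 2α = 22.62°  →  invalid

δ = 43.92°, invalid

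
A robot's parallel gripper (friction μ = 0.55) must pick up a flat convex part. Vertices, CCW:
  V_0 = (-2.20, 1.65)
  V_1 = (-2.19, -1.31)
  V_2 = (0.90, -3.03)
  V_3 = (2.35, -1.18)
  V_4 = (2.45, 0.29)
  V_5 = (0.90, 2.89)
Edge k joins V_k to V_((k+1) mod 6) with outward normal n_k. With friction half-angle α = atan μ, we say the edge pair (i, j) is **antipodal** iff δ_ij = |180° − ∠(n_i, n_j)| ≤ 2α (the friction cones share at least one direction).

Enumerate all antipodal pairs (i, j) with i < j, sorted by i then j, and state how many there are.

α = atan 0.55 = 28.81°;  2α = 57.62°
n_0 = (-1.0000, -0.0034)
n_1 = (-0.4864, -0.8738)
n_2 = (+0.7871, -0.6169)
n_3 = (+0.9977, -0.0679)
n_4 = (+0.8589, +0.5121)
n_5 = (-0.3714, +0.9285)
  (0,1): δ = 119.30°  ·
  (0,2): δ = 38.28°  ✓
  (0,3): δ = 4.09°  ✓
  (0,4): δ = 30.61°  ✓
  (0,5): δ = 111.61°  ·
  (1,2): δ = 98.99°  ·
  (1,3): δ = 64.79°  ·
  (1,4): δ = 30.10°  ✓
  (1,5): δ = 50.90°  ✓
  (2,3): δ = 145.80°  ·
  (2,4): δ = 111.11°  ·
  (2,5): δ = 30.11°  ✓
  (3,4): δ = 145.31°  ·
  (3,5): δ = 64.31°  ·
  (4,5): δ = 99.00°  ·
antipodal pairs: 6

count = 6; pairs: (0,2), (0,3), (0,4), (1,4), (1,5), (2,5)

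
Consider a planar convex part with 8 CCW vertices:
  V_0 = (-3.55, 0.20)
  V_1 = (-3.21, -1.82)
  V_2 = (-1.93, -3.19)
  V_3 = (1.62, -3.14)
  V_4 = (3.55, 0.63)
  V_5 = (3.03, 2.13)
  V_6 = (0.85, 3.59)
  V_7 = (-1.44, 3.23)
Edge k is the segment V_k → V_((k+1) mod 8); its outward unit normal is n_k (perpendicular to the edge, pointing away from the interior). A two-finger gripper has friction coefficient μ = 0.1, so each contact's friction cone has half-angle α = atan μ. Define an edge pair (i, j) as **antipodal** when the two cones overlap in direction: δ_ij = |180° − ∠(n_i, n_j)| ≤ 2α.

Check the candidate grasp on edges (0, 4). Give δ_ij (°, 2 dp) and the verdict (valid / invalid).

α = atan 0.1 = 5.71°;  2α = 11.42°
edge 0: e_0 = (+0.34, -2.02);  n_0 = (-0.9861, -0.1660)
edge 4: e_4 = (-0.52, +1.50);  n_4 = (+0.9448, +0.3275)
∠(n_0, n_4) = 170.43°
δ = |180° − 170.43°| = 9.57°
9.57° ≤ 2α = 11.42°  →  valid

δ = 9.57°, valid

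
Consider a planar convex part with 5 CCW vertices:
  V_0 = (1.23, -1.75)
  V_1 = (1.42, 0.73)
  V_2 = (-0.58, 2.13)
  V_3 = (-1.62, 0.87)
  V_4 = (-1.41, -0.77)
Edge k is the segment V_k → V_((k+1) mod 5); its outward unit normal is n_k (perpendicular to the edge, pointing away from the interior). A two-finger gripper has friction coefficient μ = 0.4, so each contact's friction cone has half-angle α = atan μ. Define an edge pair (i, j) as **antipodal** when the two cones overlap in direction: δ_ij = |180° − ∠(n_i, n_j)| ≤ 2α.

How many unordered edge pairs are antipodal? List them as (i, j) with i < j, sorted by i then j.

count = 3; pairs: (0,2), (0,3), (1,4)

α = atan 0.4 = 21.80°;  2α = 43.60°
n_0 = (+0.9971, -0.0764)
n_1 = (+0.5735, +0.8192)
n_2 = (-0.7712, +0.6366)
n_3 = (-0.9919, -0.1270)
n_4 = (-0.3480, -0.9375)
  (0,1): δ = 120.61°  ·
  (0,2): δ = 35.16°  ✓
  (0,3): δ = 11.68°  ✓
  (0,4): δ = 74.02°  ·
  (1,2): δ = 94.54°  ·
  (1,3): δ = 47.71°  ·
  (1,4): δ = 14.63°  ✓
  (2,3): δ = 133.17°  ·
  (2,4): δ = 70.83°  ·
  (3,4): δ = 117.66°  ·
antipodal pairs: 3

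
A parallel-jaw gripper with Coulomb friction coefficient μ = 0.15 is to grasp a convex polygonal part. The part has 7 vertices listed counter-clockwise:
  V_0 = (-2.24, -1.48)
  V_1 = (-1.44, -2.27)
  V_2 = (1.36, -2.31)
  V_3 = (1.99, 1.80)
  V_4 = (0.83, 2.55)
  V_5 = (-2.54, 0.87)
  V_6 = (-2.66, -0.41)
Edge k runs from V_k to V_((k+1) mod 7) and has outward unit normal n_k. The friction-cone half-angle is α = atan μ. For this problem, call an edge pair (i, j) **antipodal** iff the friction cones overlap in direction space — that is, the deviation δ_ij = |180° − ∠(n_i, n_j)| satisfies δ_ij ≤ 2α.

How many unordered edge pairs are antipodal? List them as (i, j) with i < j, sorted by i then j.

count = 2; pairs: (0,3), (2,5)

α = atan 0.15 = 8.53°;  2α = 17.06°
n_0 = (-0.7026, -0.7115)
n_1 = (-0.0143, -0.9999)
n_2 = (+0.9885, -0.1515)
n_3 = (+0.5430, +0.8398)
n_4 = (-0.4462, +0.8950)
n_5 = (-0.9956, +0.0933)
n_6 = (-0.9309, -0.3654)
  (0,1): δ = 136.18°  ·
  (0,2): δ = 54.08°  ·
  (0,3): δ = 11.75°  ✓
  (0,4): δ = 71.14°  ·
  (0,5): δ = 129.28°  ·
  (0,6): δ = 156.07°  ·
  (1,2): δ = 97.90°  ·
  (1,3): δ = 32.07°  ·
  (1,4): δ = 27.32°  ·
  (1,5): δ = 85.46°  ·
  (1,6): δ = 112.25°  ·
  (2,3): δ = 114.17°  ·
  (2,4): δ = 54.79°  ·
  (2,5): δ = 3.36°  ✓
  (2,6): δ = 30.15°  ·
  (3,4): δ = 120.62°  ·
  (3,5): δ = 62.47°  ·
  (3,6): δ = 35.68°  ·
  (4,5): δ = 121.85°  ·
  (4,6): δ = 95.07°  ·
  (5,6): δ = 153.21°  ·
antipodal pairs: 2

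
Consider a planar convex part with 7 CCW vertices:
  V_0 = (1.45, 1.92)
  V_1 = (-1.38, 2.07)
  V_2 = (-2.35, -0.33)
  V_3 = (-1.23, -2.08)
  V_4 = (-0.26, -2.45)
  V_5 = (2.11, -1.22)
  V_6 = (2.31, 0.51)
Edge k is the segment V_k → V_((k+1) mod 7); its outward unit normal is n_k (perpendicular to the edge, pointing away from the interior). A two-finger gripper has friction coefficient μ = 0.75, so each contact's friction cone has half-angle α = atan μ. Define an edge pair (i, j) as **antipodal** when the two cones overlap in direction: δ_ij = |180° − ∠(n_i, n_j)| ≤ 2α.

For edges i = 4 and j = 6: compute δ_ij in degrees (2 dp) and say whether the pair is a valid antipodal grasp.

δ = 86.05°, invalid

α = atan 0.75 = 36.87°;  2α = 73.74°
edge 4: e_4 = (+2.37, +1.23);  n_4 = (+0.4606, -0.8876)
edge 6: e_6 = (-0.86, +1.41);  n_6 = (+0.8537, +0.5207)
∠(n_4, n_6) = 93.95°
δ = |180° − 93.95°| = 86.05°
86.05° > 2α = 73.74°  →  invalid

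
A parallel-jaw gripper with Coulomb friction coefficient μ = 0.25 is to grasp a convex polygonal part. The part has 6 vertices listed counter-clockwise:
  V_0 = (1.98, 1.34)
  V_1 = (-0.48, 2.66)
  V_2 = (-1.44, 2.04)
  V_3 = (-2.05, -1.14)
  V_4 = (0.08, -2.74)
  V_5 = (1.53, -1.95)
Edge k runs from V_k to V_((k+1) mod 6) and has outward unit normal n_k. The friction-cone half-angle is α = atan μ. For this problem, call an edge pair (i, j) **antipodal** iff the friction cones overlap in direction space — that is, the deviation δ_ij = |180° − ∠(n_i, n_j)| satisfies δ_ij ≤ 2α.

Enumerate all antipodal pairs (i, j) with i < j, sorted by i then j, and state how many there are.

α = atan 0.25 = 14.04°;  2α = 28.07°
n_0 = (+0.4728, +0.8812)
n_1 = (-0.5425, +0.8400)
n_2 = (-0.9821, +0.1884)
n_3 = (-0.6006, -0.7995)
n_4 = (+0.4784, -0.8781)
n_5 = (+0.9908, -0.1355)
  (0,1): δ = 118.93°  ·
  (0,2): δ = 72.64°  ·
  (0,3): δ = 8.70°  ✓
  (0,4): δ = 56.80°  ·
  (0,5): δ = 110.43°  ·
  (1,2): δ = 133.71°  ·
  (1,3): δ = 69.77°  ·
  (1,4): δ = 4.27°  ✓
  (1,5): δ = 49.36°  ·
  (2,3): δ = 116.05°  ·
  (2,4): δ = 50.56°  ·
  (2,5): δ = 3.07°  ✓
  (3,4): δ = 114.50°  ·
  (3,5): δ = 60.88°  ·
  (4,5): δ = 126.37°  ·
antipodal pairs: 3

count = 3; pairs: (0,3), (1,4), (2,5)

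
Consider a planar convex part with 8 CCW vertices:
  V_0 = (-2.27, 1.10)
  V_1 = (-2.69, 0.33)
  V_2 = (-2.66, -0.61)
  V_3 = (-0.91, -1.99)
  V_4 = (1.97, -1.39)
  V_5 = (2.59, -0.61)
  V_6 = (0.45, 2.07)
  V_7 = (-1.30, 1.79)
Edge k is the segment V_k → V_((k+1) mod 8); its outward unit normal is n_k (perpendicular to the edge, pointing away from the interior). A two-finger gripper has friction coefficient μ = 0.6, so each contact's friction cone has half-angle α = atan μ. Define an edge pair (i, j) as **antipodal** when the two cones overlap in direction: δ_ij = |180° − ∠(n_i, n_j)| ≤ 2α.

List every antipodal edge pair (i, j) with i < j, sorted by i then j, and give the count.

count = 10; pairs: (0,3), (0,4), (1,4), (1,5), (2,5), (2,6), (3,6), (3,7), (4,6), (4,7)

α = atan 0.6 = 30.96°;  2α = 61.93°
n_0 = (-0.8779, +0.4789)
n_1 = (-0.9995, -0.0319)
n_2 = (-0.6192, -0.7852)
n_3 = (+0.2040, -0.9790)
n_4 = (+0.7828, -0.6222)
n_5 = (+0.7814, +0.6240)
n_6 = (-0.1580, +0.9874)
n_7 = (-0.5796, +0.8149)
  (0,1): δ = 149.56°  ·
  (0,2): δ = 99.65°  ·
  (0,3): δ = 49.62°  ✓
  (0,4): δ = 9.87°  ✓
  (0,5): δ = 67.22°  ·
  (0,6): δ = 127.70°  ·
  (0,7): δ = 154.04°  ·
  (1,2): δ = 130.09°  ·
  (1,3): δ = 80.06°  ·
  (1,4): δ = 40.31°  ✓
  (1,5): δ = 36.78°  ✓
  (1,6): δ = 97.26°  ·
  (1,7): δ = 123.60°  ·
  (2,3): δ = 129.97°  ·
  (2,4): δ = 90.22°  ·
  (2,5): δ = 13.13°  ✓
  (2,6): δ = 47.35°  ✓
  (2,7): δ = 73.68°  ·
  (3,4): δ = 140.25°  ·
  (3,5): δ = 63.16°  ·
  (3,6): δ = 2.68°  ✓
  (3,7): δ = 23.66°  ✓
  (4,5): δ = 102.91°  ·
  (4,6): δ = 42.43°  ✓
  (4,7): δ = 16.09°  ✓
  (5,6): δ = 119.52°  ·
  (5,7): δ = 93.18°  ·
  (6,7): δ = 153.66°  ·
antipodal pairs: 10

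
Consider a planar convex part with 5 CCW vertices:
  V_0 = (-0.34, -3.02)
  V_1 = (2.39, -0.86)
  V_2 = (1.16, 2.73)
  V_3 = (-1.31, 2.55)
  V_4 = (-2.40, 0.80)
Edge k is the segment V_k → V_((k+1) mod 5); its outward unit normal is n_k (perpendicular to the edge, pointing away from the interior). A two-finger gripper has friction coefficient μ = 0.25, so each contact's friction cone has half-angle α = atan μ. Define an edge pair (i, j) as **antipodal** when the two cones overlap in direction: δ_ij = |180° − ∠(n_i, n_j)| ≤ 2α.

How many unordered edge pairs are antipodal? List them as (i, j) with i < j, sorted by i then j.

α = atan 0.25 = 14.04°;  2α = 28.07°
n_0 = (+0.6205, -0.7842)
n_1 = (+0.9460, +0.3241)
n_2 = (-0.0727, +0.9974)
n_3 = (-0.8488, +0.5287)
n_4 = (-0.8802, -0.4746)
  (0,1): δ = 109.44°  ·
  (0,2): δ = 34.18°  ·
  (0,3): δ = 19.73°  ✓
  (0,4): δ = 79.99°  ·
  (1,2): δ = 104.74°  ·
  (1,3): δ = 50.83°  ·
  (1,4): δ = 9.42°  ✓
  (2,3): δ = 126.09°  ·
  (2,4): δ = 65.83°  ·
  (3,4): δ = 119.75°  ·
antipodal pairs: 2

count = 2; pairs: (0,3), (1,4)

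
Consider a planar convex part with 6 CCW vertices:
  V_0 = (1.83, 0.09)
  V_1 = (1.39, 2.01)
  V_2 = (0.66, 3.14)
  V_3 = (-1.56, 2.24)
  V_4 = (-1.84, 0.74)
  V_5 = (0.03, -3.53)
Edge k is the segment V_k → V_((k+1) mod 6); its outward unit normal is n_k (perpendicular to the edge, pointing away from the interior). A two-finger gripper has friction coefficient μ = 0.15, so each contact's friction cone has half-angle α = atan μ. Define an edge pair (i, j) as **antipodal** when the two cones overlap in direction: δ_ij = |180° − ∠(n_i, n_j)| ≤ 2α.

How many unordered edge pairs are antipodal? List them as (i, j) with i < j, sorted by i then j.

count = 3; pairs: (0,4), (1,4), (3,5)

α = atan 0.15 = 8.53°;  2α = 17.06°
n_0 = (+0.9747, +0.2234)
n_1 = (+0.8400, +0.5426)
n_2 = (-0.3757, +0.9267)
n_3 = (-0.9830, +0.1835)
n_4 = (-0.9160, -0.4012)
n_5 = (+0.8954, -0.4452)
  (0,1): δ = 160.04°  ·
  (0,2): δ = 80.84°  ·
  (0,3): δ = 23.48°  ·
  (0,4): δ = 10.74°  ✓
  (0,5): δ = 140.65°  ·
  (1,2): δ = 100.80°  ·
  (1,3): δ = 43.44°  ·
  (1,4): δ = 9.21°  ✓
  (1,5): δ = 120.70°  ·
  (2,3): δ = 122.64°  ·
  (2,4): δ = 88.42°  ·
  (2,5): δ = 41.49°  ·
  (3,4): δ = 145.78°  ·
  (3,5): δ = 15.86°  ✓
  (4,5): δ = 50.09°  ·
antipodal pairs: 3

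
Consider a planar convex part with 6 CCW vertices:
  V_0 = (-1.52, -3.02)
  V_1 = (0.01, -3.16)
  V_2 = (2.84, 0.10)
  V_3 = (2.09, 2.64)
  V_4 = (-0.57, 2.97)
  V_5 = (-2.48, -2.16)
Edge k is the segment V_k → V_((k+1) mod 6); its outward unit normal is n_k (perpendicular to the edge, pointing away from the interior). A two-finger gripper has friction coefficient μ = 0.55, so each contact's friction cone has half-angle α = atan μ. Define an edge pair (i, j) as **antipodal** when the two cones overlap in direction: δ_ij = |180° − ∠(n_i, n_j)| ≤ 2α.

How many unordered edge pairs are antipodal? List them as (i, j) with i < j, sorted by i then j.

α = atan 0.55 = 28.81°;  2α = 57.62°
n_0 = (-0.0911, -0.9958)
n_1 = (+0.7552, -0.6555)
n_2 = (+0.9591, +0.2832)
n_3 = (+0.1231, +0.9924)
n_4 = (-0.9372, +0.3489)
n_5 = (-0.6672, -0.7448)
  (0,1): δ = 125.73°  ·
  (0,2): δ = 68.32°  ·
  (0,3): δ = 1.84°  ✓
  (0,4): δ = 74.81°  ·
  (0,5): δ = 143.37°  ·
  (1,2): δ = 122.59°  ·
  (1,3): δ = 56.11°  ✓
  (1,4): δ = 20.54°  ✓
  (1,5): δ = 89.11°  ·
  (2,3): δ = 113.52°  ·
  (2,4): δ = 36.87°  ✓
  (2,5): δ = 31.69°  ✓
  (3,4): δ = 103.35°  ·
  (3,5): δ = 34.78°  ✓
  (4,5): δ = 111.43°  ·
antipodal pairs: 6

count = 6; pairs: (0,3), (1,3), (1,4), (2,4), (2,5), (3,5)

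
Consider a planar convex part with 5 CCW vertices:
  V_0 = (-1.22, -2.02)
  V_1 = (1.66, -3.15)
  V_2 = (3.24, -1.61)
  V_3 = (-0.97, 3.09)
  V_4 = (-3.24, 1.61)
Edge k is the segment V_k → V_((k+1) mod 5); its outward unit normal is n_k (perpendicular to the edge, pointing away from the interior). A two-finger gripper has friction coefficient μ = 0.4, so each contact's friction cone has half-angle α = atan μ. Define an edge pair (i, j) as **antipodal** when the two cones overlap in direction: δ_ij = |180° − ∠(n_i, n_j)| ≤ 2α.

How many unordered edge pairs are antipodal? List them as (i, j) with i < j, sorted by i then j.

count = 3; pairs: (0,2), (1,3), (2,4)

α = atan 0.4 = 21.80°;  2α = 43.60°
n_0 = (-0.3653, -0.9309)
n_1 = (+0.6980, -0.7161)
n_2 = (+0.7449, +0.6672)
n_3 = (-0.5462, +0.8377)
n_4 = (-0.8738, -0.4863)
  (0,1): δ = 114.31°  ·
  (0,2): δ = 26.72°  ✓
  (0,3): δ = 54.53°  ·
  (0,4): δ = 140.52°  ·
  (1,2): δ = 92.41°  ·
  (1,3): δ = 11.16°  ✓
  (1,4): δ = 74.83°  ·
  (2,3): δ = 98.75°  ·
  (2,4): δ = 12.76°  ✓
  (3,4): δ = 94.01°  ·
antipodal pairs: 3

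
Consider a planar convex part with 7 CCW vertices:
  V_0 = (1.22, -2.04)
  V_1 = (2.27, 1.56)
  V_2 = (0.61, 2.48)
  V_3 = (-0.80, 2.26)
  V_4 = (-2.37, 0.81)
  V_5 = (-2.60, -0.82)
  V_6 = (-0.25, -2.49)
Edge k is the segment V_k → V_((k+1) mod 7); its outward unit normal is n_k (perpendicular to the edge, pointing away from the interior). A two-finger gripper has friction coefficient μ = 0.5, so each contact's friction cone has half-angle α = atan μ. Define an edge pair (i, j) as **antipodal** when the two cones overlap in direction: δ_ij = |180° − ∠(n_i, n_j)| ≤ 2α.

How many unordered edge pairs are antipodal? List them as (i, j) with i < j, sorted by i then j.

α = atan 0.5 = 26.57°;  2α = 53.13°
n_0 = (+0.9600, -0.2800)
n_1 = (+0.4847, +0.8747)
n_2 = (-0.1542, +0.9880)
n_3 = (-0.6785, +0.7346)
n_4 = (-0.9902, +0.1397)
n_5 = (-0.5793, -0.8151)
n_6 = (+0.2927, -0.9562)
  (0,1): δ = 102.74°  ·
  (0,2): δ = 64.87°  ·
  (0,3): δ = 31.02°  ✓
  (0,4): δ = 8.23°  ✓
  (0,5): δ = 70.86°  ·
  (0,6): δ = 123.28°  ·
  (1,2): δ = 142.14°  ·
  (1,3): δ = 108.28°  ·
  (1,4): δ = 69.04°  ·
  (1,5): δ = 6.40°  ✓
  (1,6): δ = 46.02°  ✓
  (2,3): δ = 146.14°  ·
  (2,4): δ = 106.90°  ·
  (2,5): δ = 44.27°  ✓
  (2,6): δ = 8.15°  ✓
  (3,4): δ = 140.76°  ·
  (3,5): δ = 78.12°  ·
  (3,6): δ = 25.70°  ✓
  (4,5): δ = 117.37°  ·
  (4,6): δ = 64.95°  ·
  (5,6): δ = 127.58°  ·
antipodal pairs: 7

count = 7; pairs: (0,3), (0,4), (1,5), (1,6), (2,5), (2,6), (3,6)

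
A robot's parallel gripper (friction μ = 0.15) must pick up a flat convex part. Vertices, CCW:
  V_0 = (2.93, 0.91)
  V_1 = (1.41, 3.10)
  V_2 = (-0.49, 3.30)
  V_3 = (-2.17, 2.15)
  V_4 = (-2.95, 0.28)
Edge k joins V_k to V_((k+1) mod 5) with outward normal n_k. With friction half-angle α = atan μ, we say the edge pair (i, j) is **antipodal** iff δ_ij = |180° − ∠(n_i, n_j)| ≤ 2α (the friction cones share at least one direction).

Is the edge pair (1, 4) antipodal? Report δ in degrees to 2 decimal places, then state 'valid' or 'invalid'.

δ = 12.12°, valid

α = atan 0.15 = 8.53°;  2α = 17.06°
edge 1: e_1 = (-1.90, +0.20);  n_1 = (+0.1047, +0.9945)
edge 4: e_4 = (+5.88, +0.63);  n_4 = (+0.1065, -0.9943)
∠(n_1, n_4) = 167.88°
δ = |180° − 167.88°| = 12.12°
12.12° ≤ 2α = 17.06°  →  valid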